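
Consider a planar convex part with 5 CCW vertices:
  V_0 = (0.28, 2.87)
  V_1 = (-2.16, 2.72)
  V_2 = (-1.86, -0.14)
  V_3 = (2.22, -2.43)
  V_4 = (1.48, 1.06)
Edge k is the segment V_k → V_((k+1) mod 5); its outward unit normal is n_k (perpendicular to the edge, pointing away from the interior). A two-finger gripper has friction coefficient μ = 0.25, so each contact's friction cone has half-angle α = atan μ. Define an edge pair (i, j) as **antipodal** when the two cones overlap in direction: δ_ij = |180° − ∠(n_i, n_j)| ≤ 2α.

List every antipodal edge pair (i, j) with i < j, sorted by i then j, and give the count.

count = 3; pairs: (1,3), (1,4), (2,4)

α = atan 0.25 = 14.04°;  2α = 28.07°
n_0 = (-0.0614, +0.9981)
n_1 = (-0.9945, -0.1043)
n_2 = (-0.4894, -0.8720)
n_3 = (+0.9783, +0.2074)
n_4 = (+0.8335, +0.5526)
  (0,1): δ = 87.53°  ·
  (0,2): δ = 32.82°  ·
  (0,3): δ = 98.45°  ·
  (0,4): δ = 120.03°  ·
  (1,2): δ = 125.29°  ·
  (1,3): δ = 5.98°  ✓
  (1,4): δ = 27.56°  ✓
  (2,3): δ = 48.72°  ·
  (2,4): δ = 27.15°  ✓
  (3,4): δ = 158.43°  ·
antipodal pairs: 3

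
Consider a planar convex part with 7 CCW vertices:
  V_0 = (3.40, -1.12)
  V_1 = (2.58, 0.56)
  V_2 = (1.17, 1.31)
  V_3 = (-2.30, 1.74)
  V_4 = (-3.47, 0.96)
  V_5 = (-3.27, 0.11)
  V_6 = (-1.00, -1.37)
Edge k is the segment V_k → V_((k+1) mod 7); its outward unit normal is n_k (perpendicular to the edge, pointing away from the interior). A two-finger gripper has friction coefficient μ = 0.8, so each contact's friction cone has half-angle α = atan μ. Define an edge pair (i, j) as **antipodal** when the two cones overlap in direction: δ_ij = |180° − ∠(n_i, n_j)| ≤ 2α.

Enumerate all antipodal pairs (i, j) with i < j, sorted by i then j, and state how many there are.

α = atan 0.8 = 38.66°;  2α = 77.32°
n_0 = (+0.8987, +0.4386)
n_1 = (+0.4696, +0.8829)
n_2 = (+0.1230, +0.9924)
n_3 = (-0.5547, +0.8321)
n_4 = (-0.9734, -0.2290)
n_5 = (-0.5462, -0.8377)
n_6 = (+0.0567, -0.9984)
  (0,1): δ = 144.03°  ·
  (0,2): δ = 123.08°  ·
  (0,3): δ = 82.33°  ·
  (0,4): δ = 12.78°  ✓
  (0,5): δ = 30.88°  ✓
  (0,6): δ = 67.24°  ✓
  (1,2): δ = 159.05°  ·
  (1,3): δ = 118.30°  ·
  (1,4): δ = 48.75°  ✓
  (1,5): δ = 5.09°  ✓
  (1,6): δ = 31.26°  ✓
  (2,3): δ = 139.25°  ·
  (2,4): δ = 69.70°  ✓
  (2,5): δ = 26.04°  ✓
  (2,6): δ = 10.32°  ✓
  (3,4): δ = 110.45°  ·
  (3,5): δ = 66.79°  ✓
  (3,6): δ = 30.44°  ✓
  (4,5): δ = 136.34°  ·
  (4,6): δ = 99.99°  ·
  (5,6): δ = 143.64°  ·
antipodal pairs: 11

count = 11; pairs: (0,4), (0,5), (0,6), (1,4), (1,5), (1,6), (2,4), (2,5), (2,6), (3,5), (3,6)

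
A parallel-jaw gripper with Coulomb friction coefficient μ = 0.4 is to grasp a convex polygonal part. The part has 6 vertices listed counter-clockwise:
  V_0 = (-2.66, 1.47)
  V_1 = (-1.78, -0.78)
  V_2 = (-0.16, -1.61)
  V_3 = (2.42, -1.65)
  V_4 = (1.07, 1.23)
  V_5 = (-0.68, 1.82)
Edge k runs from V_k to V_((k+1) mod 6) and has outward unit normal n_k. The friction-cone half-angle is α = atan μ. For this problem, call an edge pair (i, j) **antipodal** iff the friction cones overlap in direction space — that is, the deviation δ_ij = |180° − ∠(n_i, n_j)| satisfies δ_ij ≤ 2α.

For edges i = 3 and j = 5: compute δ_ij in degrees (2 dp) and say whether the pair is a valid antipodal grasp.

δ = 105.09°, invalid

α = atan 0.4 = 21.80°;  2α = 43.60°
edge 3: e_3 = (-1.35, +2.88);  n_3 = (+0.9055, +0.4244)
edge 5: e_5 = (-1.98, -0.35);  n_5 = (-0.1741, +0.9847)
∠(n_3, n_5) = 74.91°
δ = |180° − 74.91°| = 105.09°
105.09° > 2α = 43.60°  →  invalid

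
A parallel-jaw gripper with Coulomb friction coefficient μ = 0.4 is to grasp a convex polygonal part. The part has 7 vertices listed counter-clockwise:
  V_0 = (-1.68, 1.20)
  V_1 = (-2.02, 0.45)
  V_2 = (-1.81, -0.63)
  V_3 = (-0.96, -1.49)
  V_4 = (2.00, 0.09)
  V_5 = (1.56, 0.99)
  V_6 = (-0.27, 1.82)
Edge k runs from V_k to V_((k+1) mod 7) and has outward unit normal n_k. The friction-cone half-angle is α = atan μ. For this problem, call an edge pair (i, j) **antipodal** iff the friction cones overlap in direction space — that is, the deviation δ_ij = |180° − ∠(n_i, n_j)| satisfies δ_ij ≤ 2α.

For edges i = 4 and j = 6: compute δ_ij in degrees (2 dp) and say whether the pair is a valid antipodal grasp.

δ = 92.32°, invalid

α = atan 0.4 = 21.80°;  2α = 43.60°
edge 4: e_4 = (-0.44, +0.90);  n_4 = (+0.8984, +0.4392)
edge 6: e_6 = (-1.41, -0.62);  n_6 = (-0.4025, +0.9154)
∠(n_4, n_6) = 87.68°
δ = |180° − 87.68°| = 92.32°
92.32° > 2α = 43.60°  →  invalid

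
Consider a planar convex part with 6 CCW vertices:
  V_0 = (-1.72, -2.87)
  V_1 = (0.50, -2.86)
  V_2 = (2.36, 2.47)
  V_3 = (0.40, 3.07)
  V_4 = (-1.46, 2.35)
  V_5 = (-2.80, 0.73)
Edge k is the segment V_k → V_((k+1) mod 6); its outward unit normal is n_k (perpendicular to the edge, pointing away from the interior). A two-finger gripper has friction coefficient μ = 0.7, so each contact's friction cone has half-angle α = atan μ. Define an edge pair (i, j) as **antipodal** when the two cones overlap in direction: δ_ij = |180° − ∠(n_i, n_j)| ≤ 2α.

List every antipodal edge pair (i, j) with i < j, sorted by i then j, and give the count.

count = 7; pairs: (0,2), (0,3), (0,4), (1,3), (1,4), (1,5), (2,5)

α = atan 0.7 = 34.99°;  2α = 69.98°
n_0 = (+0.0045, -1.0000)
n_1 = (+0.9442, -0.3295)
n_2 = (+0.2927, +0.9562)
n_3 = (-0.3610, +0.9326)
n_4 = (-0.7706, +0.6374)
n_5 = (-0.9578, -0.2873)
  (0,1): δ = 109.50°  ·
  (0,2): δ = 17.28°  ✓
  (0,3): δ = 20.90°  ✓
  (0,4): δ = 50.15°  ✓
  (0,5): δ = 106.44°  ·
  (1,2): δ = 87.78°  ·
  (1,3): δ = 49.60°  ✓
  (1,4): δ = 20.36°  ✓
  (1,5): δ = 35.94°  ✓
  (2,3): δ = 141.82°  ·
  (2,4): δ = 112.58°  ·
  (2,5): δ = 56.28°  ✓
  (3,4): δ = 150.76°  ·
  (3,5): δ = 94.46°  ·
  (4,5): δ = 123.70°  ·
antipodal pairs: 7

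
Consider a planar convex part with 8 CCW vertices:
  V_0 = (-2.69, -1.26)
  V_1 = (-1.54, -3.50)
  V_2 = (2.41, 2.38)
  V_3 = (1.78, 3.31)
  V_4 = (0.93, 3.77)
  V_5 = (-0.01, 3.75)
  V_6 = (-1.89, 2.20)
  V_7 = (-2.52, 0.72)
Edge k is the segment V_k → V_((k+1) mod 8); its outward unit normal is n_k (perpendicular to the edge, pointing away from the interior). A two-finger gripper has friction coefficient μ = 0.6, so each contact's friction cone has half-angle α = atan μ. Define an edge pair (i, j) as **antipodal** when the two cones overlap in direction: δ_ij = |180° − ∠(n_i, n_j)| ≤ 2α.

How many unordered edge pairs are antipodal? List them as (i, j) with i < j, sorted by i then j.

α = atan 0.6 = 30.96°;  2α = 61.93°
n_0 = (-0.8896, -0.4567)
n_1 = (+0.8301, -0.5576)
n_2 = (+0.8279, +0.5608)
n_3 = (+0.4759, +0.8795)
n_4 = (-0.0213, +0.9998)
n_5 = (-0.6361, +0.7716)
n_6 = (-0.9201, +0.3917)
n_7 = (-0.9963, +0.0855)
  (0,1): δ = 61.07°  ✓
  (0,2): δ = 6.94°  ✓
  (0,3): δ = 34.40°  ✓
  (0,4): δ = 64.04°  ·
  (0,5): δ = 102.33°  ·
  (0,6): δ = 129.77°  ·
  (0,7): δ = 147.92°  ·
  (1,2): δ = 111.99°  ·
  (1,3): δ = 84.53°  ·
  (1,4): δ = 54.89°  ✓
  (1,5): δ = 16.60°  ✓
  (1,6): δ = 10.83°  ✓
  (1,7): δ = 28.98°  ✓
  (2,3): δ = 152.54°  ·
  (2,4): δ = 122.90°  ·
  (2,5): δ = 84.61°  ·
  (2,6): δ = 57.17°  ✓
  (2,7): δ = 39.02°  ✓
  (3,4): δ = 150.36°  ·
  (3,5): δ = 112.07°  ·
  (3,6): δ = 84.64°  ·
  (3,7): δ = 66.49°  ·
  (4,5): δ = 141.71°  ·
  (4,6): δ = 114.28°  ·
  (4,7): δ = 96.13°  ·
  (5,6): δ = 152.56°  ·
  (5,7): δ = 134.41°  ·
  (6,7): δ = 161.85°  ·
antipodal pairs: 9

count = 9; pairs: (0,1), (0,2), (0,3), (1,4), (1,5), (1,6), (1,7), (2,6), (2,7)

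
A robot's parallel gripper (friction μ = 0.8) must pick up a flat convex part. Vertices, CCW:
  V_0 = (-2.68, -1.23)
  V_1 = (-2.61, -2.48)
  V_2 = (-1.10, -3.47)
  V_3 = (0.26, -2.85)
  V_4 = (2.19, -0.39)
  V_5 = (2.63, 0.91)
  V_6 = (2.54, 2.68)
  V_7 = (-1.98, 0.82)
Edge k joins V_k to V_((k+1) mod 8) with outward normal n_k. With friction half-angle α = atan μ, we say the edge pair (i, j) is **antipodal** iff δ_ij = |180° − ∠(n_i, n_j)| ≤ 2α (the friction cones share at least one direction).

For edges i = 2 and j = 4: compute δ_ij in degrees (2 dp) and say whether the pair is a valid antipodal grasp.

δ = 133.21°, invalid

α = atan 0.8 = 38.66°;  2α = 77.32°
edge 2: e_2 = (+1.36, +0.62);  n_2 = (+0.4148, -0.9099)
edge 4: e_4 = (+0.44, +1.30);  n_4 = (+0.9472, -0.3206)
∠(n_2, n_4) = 46.79°
δ = |180° − 46.79°| = 133.21°
133.21° > 2α = 77.32°  →  invalid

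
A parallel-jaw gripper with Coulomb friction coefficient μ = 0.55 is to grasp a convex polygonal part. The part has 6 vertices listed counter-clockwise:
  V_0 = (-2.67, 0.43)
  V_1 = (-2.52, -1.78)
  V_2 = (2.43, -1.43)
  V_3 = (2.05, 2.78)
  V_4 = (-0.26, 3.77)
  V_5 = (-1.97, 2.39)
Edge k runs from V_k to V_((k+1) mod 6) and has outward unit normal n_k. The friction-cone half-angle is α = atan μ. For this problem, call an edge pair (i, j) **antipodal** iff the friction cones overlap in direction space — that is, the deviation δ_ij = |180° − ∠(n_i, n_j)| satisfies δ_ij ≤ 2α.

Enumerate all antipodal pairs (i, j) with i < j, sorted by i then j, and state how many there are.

count = 5; pairs: (0,2), (1,3), (1,4), (2,4), (2,5)

α = atan 0.55 = 28.81°;  2α = 57.62°
n_0 = (-0.9977, -0.0677)
n_1 = (+0.0705, -0.9975)
n_2 = (+0.9960, +0.0899)
n_3 = (+0.3939, +0.9191)
n_4 = (-0.6280, +0.7782)
n_5 = (-0.9417, +0.3363)
  (0,1): δ = 89.84°  ·
  (0,2): δ = 1.27°  ✓
  (0,3): δ = 62.92°  ·
  (0,4): δ = 125.02°  ·
  (0,5): δ = 156.46°  ·
  (1,2): δ = 88.89°  ·
  (1,3): δ = 27.24°  ✓
  (1,4): δ = 34.86°  ✓
  (1,5): δ = 66.30°  ·
  (2,3): δ = 118.36°  ·
  (2,4): δ = 56.25°  ✓
  (2,5): δ = 24.81°  ✓
  (3,4): δ = 117.90°  ·
  (3,5): δ = 86.46°  ·
  (4,5): δ = 148.56°  ·
antipodal pairs: 5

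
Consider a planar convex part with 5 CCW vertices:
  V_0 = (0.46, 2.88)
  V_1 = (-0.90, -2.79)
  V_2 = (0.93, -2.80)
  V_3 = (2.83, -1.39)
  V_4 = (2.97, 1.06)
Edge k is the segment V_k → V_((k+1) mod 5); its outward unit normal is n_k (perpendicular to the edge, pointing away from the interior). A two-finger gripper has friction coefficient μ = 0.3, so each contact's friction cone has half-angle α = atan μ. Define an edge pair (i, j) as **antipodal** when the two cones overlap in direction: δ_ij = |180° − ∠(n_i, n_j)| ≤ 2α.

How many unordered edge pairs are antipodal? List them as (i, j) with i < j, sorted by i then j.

α = atan 0.3 = 16.70°;  2α = 33.40°
n_0 = (-0.9724, +0.2332)
n_1 = (-0.0055, -1.0000)
n_2 = (+0.5959, -0.8030)
n_3 = (+0.9984, -0.0570)
n_4 = (+0.5870, +0.8096)
  (0,1): δ = 76.82°  ·
  (0,2): δ = 39.93°  ·
  (0,3): δ = 10.22°  ✓
  (0,4): δ = 67.54°  ·
  (1,2): δ = 143.11°  ·
  (1,3): δ = 92.96°  ·
  (1,4): δ = 35.63°  ·
  (2,3): δ = 129.85°  ·
  (2,4): δ = 72.53°  ·
  (3,4): δ = 122.68°  ·
antipodal pairs: 1

count = 1; pairs: (0,3)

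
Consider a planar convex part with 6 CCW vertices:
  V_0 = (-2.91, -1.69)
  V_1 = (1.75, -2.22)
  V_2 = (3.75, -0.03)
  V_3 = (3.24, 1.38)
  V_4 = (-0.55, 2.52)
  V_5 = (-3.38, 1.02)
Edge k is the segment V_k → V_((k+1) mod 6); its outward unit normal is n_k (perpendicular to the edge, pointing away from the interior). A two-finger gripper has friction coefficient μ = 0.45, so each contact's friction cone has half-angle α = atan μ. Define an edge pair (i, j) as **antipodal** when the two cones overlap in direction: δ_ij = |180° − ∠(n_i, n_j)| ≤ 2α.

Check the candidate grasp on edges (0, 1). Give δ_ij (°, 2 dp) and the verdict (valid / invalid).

α = atan 0.45 = 24.23°;  2α = 48.46°
edge 0: e_0 = (+4.66, -0.53);  n_0 = (-0.1130, -0.9936)
edge 1: e_1 = (+2.00, +2.19);  n_1 = (+0.7384, -0.6743)
∠(n_0, n_1) = 54.08°
δ = |180° − 54.08°| = 125.92°
125.92° > 2α = 48.46°  →  invalid

δ = 125.92°, invalid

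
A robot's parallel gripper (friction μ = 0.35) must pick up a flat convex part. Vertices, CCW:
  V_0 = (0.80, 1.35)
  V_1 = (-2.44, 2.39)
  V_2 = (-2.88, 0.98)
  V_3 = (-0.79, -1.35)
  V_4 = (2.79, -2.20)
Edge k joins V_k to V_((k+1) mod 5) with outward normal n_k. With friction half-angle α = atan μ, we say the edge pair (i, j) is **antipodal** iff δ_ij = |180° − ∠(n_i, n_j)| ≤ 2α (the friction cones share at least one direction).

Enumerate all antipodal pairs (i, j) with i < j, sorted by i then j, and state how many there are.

count = 3; pairs: (0,2), (0,3), (2,4)

α = atan 0.35 = 19.29°;  2α = 38.58°
n_0 = (+0.3056, +0.9522)
n_1 = (-0.9546, +0.2979)
n_2 = (-0.7444, -0.6677)
n_3 = (-0.2310, -0.9730)
n_4 = (+0.8723, +0.4890)
  (0,1): δ = 89.53°  ·
  (0,2): δ = 30.31°  ✓
  (0,3): δ = 4.44°  ✓
  (0,4): δ = 137.07°  ·
  (1,2): δ = 120.78°  ·
  (1,3): δ = 86.03°  ·
  (1,4): δ = 46.60°  ·
  (2,3): δ = 145.25°  ·
  (2,4): δ = 12.62°  ✓
  (3,4): δ = 47.37°  ·
antipodal pairs: 3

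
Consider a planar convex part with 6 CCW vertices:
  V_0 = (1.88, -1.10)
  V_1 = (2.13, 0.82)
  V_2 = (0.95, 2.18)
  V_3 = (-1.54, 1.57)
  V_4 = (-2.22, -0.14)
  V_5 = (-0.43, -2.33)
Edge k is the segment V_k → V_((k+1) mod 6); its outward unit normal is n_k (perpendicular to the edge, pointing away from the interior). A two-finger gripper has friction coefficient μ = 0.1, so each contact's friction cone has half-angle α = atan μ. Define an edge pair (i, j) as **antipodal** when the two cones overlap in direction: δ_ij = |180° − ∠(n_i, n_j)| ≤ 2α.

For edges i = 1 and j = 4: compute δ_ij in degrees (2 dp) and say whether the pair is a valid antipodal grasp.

δ = 1.69°, valid

α = atan 0.1 = 5.71°;  2α = 11.42°
edge 1: e_1 = (-1.18, +1.36);  n_1 = (+0.7553, +0.6554)
edge 4: e_4 = (+1.79, -2.19);  n_4 = (-0.7743, -0.6329)
∠(n_1, n_4) = 178.31°
δ = |180° − 178.31°| = 1.69°
1.69° ≤ 2α = 11.42°  →  valid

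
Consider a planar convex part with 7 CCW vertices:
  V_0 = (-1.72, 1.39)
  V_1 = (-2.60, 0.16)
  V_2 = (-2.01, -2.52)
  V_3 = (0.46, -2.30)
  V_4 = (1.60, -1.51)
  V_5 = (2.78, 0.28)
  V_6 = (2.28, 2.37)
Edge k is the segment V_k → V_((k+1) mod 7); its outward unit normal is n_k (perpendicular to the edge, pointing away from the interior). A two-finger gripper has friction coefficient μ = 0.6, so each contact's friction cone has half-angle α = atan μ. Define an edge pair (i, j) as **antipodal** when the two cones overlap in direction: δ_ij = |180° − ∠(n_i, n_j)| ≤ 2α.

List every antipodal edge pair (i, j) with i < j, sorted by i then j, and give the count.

α = atan 0.6 = 30.96°;  2α = 61.93°
n_0 = (-0.8133, +0.5819)
n_1 = (-0.9766, -0.2150)
n_2 = (+0.0887, -0.9961)
n_3 = (+0.5696, -0.8219)
n_4 = (+0.8349, -0.5504)
n_5 = (+0.9726, +0.2327)
n_6 = (-0.2380, +0.9713)
  (0,1): δ = 132.00°  ·
  (0,2): δ = 49.33°  ✓
  (0,3): δ = 19.70°  ✓
  (0,4): δ = 2.19°  ✓
  (0,5): δ = 49.04°  ✓
  (0,6): δ = 139.35°  ·
  (1,2): δ = 97.33°  ·
  (1,3): δ = 67.69°  ·
  (1,4): δ = 45.81°  ✓
  (1,5): δ = 1.04°  ✓
  (1,6): δ = 91.35°  ·
  (2,3): δ = 150.37°  ·
  (2,4): δ = 128.48°  ·
  (2,5): δ = 81.64°  ·
  (2,6): δ = 8.68°  ✓
  (3,4): δ = 158.11°  ·
  (3,5): δ = 111.27°  ·
  (3,6): δ = 20.95°  ✓
  (4,5): δ = 133.15°  ·
  (4,6): δ = 42.84°  ✓
  (5,6): δ = 89.69°  ·
antipodal pairs: 9

count = 9; pairs: (0,2), (0,3), (0,4), (0,5), (1,4), (1,5), (2,6), (3,6), (4,6)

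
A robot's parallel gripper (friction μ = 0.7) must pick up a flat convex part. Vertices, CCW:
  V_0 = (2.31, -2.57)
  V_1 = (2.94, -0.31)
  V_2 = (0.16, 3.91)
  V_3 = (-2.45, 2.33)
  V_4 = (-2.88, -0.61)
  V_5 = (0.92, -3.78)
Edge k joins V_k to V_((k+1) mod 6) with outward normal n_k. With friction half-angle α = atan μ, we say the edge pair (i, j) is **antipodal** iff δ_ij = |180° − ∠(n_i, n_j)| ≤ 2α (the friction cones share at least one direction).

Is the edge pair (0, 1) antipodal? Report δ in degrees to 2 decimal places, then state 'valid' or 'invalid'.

α = atan 0.7 = 34.99°;  2α = 69.98°
edge 0: e_0 = (+0.63, +2.26);  n_0 = (+0.9633, -0.2685)
edge 1: e_1 = (-2.78, +4.22);  n_1 = (+0.8351, +0.5501)
∠(n_0, n_1) = 48.95°
δ = |180° − 48.95°| = 131.05°
131.05° > 2α = 69.98°  →  invalid

δ = 131.05°, invalid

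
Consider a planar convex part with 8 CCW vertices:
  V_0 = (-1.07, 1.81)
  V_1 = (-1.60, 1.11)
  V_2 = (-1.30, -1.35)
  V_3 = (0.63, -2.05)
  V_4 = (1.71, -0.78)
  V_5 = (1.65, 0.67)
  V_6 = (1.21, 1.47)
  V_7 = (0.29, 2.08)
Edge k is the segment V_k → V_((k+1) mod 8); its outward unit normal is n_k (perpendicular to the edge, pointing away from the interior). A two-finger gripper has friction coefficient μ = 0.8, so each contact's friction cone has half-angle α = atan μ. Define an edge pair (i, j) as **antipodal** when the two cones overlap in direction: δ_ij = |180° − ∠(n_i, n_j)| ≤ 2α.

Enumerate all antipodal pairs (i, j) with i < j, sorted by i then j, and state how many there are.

α = atan 0.8 = 38.66°;  2α = 77.32°
n_0 = (-0.7973, +0.6036)
n_1 = (-0.9926, -0.1211)
n_2 = (-0.3410, -0.9401)
n_3 = (+0.7618, -0.6478)
n_4 = (+0.9991, +0.0413)
n_5 = (+0.8762, +0.4819)
n_6 = (+0.5526, +0.8334)
n_7 = (-0.1947, +0.9809)
  (0,1): δ = 135.92°  ·
  (0,2): δ = 72.80°  ✓
  (0,3): δ = 3.25°  ✓
  (0,4): δ = 39.50°  ✓
  (0,5): δ = 65.94°  ✓
  (0,6): δ = 93.58°  ·
  (0,7): δ = 138.36°  ·
  (1,2): δ = 116.89°  ·
  (1,3): δ = 47.33°  ✓
  (1,4): δ = 4.58°  ✓
  (1,5): δ = 21.86°  ✓
  (1,6): δ = 49.50°  ✓
  (1,7): δ = 94.28°  ·
  (2,3): δ = 110.44°  ·
  (2,4): δ = 67.70°  ✓
  (2,5): δ = 41.25°  ✓
  (2,6): δ = 13.61°  ✓
  (2,7): δ = 31.16°  ✓
  (3,4): δ = 137.25°  ·
  (3,5): δ = 110.81°  ·
  (3,6): δ = 83.17°  ·
  (3,7): δ = 38.39°  ✓
  (4,5): δ = 153.56°  ·
  (4,6): δ = 125.92°  ·
  (4,7): δ = 81.14°  ·
  (5,6): δ = 152.36°  ·
  (5,7): δ = 107.58°  ·
  (6,7): δ = 135.22°  ·
antipodal pairs: 13

count = 13; pairs: (0,2), (0,3), (0,4), (0,5), (1,3), (1,4), (1,5), (1,6), (2,4), (2,5), (2,6), (2,7), (3,7)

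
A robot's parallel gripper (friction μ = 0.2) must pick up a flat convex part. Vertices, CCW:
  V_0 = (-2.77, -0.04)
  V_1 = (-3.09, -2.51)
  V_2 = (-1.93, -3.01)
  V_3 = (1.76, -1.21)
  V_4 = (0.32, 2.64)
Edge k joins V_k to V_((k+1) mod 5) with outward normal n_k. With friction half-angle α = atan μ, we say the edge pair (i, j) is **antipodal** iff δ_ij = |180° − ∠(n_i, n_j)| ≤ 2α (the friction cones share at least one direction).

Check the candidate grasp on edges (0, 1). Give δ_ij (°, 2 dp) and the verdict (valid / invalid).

δ = 105.94°, invalid

α = atan 0.2 = 11.31°;  2α = 22.62°
edge 0: e_0 = (-0.32, -2.47);  n_0 = (-0.9917, +0.1285)
edge 1: e_1 = (+1.16, -0.50);  n_1 = (-0.3958, -0.9183)
∠(n_0, n_1) = 74.06°
δ = |180° − 74.06°| = 105.94°
105.94° > 2α = 22.62°  →  invalid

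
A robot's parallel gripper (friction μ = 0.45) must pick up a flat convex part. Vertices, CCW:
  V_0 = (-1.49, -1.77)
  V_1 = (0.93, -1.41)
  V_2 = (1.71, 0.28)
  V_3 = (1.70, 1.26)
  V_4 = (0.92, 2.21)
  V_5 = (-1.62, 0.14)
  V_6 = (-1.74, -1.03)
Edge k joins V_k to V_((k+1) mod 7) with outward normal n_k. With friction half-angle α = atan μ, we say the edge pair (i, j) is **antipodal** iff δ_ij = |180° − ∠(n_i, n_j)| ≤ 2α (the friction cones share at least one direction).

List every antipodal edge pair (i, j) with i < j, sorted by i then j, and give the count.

α = atan 0.45 = 24.23°;  2α = 48.46°
n_0 = (+0.1471, -0.9891)
n_1 = (+0.9080, -0.4191)
n_2 = (+0.9999, +0.0102)
n_3 = (+0.7729, +0.6346)
n_4 = (-0.6317, +0.7752)
n_5 = (-0.9948, +0.1020)
n_6 = (-0.9474, -0.3201)
  (0,1): δ = 123.24°  ·
  (0,2): δ = 97.88°  ·
  (0,3): δ = 59.07°  ·
  (0,4): δ = 30.72°  ✓
  (0,5): δ = 75.68°  ·
  (0,6): δ = 100.21°  ·
  (1,2): δ = 154.64°  ·
  (1,3): δ = 115.84°  ·
  (1,4): δ = 26.05°  ✓
  (1,5): δ = 18.92°  ✓
  (1,6): δ = 43.44°  ✓
  (2,3): δ = 141.20°  ·
  (2,4): δ = 51.41°  ·
  (2,5): δ = 6.44°  ✓
  (2,6): δ = 18.08°  ✓
  (3,4): δ = 90.21°  ·
  (3,5): δ = 45.24°  ✓
  (3,6): δ = 20.72°  ✓
  (4,5): δ = 135.03°  ·
  (4,6): δ = 110.51°  ·
  (5,6): δ = 155.48°  ·
antipodal pairs: 8

count = 8; pairs: (0,4), (1,4), (1,5), (1,6), (2,5), (2,6), (3,5), (3,6)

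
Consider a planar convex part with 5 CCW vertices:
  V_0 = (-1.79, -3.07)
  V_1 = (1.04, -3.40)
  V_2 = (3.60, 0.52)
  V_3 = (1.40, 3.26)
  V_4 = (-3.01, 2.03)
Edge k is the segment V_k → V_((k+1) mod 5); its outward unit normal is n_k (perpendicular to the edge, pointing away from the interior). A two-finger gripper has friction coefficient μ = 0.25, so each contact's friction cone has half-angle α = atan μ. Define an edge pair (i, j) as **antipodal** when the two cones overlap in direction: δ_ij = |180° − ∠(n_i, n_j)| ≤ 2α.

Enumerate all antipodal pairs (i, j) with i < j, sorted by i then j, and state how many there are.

count = 2; pairs: (0,3), (2,4)

α = atan 0.25 = 14.04°;  2α = 28.07°
n_0 = (-0.1158, -0.9933)
n_1 = (+0.8373, -0.5468)
n_2 = (+0.7798, +0.6261)
n_3 = (-0.2687, +0.9632)
n_4 = (-0.9726, -0.2327)
  (0,1): δ = 116.50°  ·
  (0,2): δ = 44.59°  ·
  (0,3): δ = 22.24°  ✓
  (0,4): δ = 110.10°  ·
  (1,2): δ = 108.09°  ·
  (1,3): δ = 41.27°  ·
  (1,4): δ = 46.60°  ·
  (2,3): δ = 113.18°  ·
  (2,4): δ = 25.31°  ✓
  (3,4): δ = 92.13°  ·
antipodal pairs: 2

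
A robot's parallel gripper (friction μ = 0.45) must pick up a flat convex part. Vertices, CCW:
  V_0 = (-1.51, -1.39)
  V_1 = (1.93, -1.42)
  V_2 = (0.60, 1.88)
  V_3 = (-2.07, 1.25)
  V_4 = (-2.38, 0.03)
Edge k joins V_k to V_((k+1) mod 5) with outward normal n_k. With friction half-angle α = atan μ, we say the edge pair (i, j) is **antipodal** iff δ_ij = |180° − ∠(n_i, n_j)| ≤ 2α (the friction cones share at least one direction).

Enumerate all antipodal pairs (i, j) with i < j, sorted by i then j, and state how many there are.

count = 3; pairs: (0,2), (1,3), (1,4)

α = atan 0.45 = 24.23°;  2α = 48.46°
n_0 = (-0.0087, -1.0000)
n_1 = (+0.9275, +0.3738)
n_2 = (-0.2296, +0.9733)
n_3 = (-0.9692, +0.2463)
n_4 = (-0.8527, -0.5224)
  (0,1): δ = 67.55°  ·
  (0,2): δ = 13.78°  ✓
  (0,3): δ = 76.24°  ·
  (0,4): δ = 121.99°  ·
  (1,2): δ = 98.67°  ·
  (1,3): δ = 36.21°  ✓
  (1,4): δ = 9.54°  ✓
  (2,3): δ = 117.53°  ·
  (2,4): δ = 71.78°  ·
  (3,4): δ = 134.25°  ·
antipodal pairs: 3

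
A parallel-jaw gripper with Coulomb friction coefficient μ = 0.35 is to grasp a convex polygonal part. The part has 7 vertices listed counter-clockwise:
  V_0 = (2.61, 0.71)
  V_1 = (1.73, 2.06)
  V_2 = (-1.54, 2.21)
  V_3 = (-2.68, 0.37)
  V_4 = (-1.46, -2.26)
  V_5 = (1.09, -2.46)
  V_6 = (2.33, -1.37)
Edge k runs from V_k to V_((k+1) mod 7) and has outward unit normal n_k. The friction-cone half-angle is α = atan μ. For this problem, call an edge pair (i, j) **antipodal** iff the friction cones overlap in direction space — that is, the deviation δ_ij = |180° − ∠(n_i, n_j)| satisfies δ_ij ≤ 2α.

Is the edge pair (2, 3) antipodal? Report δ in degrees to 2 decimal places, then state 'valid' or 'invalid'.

δ = 123.33°, invalid

α = atan 0.35 = 19.29°;  2α = 38.58°
edge 2: e_2 = (-1.14, -1.84);  n_2 = (-0.8501, +0.5267)
edge 3: e_3 = (+1.22, -2.63);  n_3 = (-0.9072, -0.4208)
∠(n_2, n_3) = 56.67°
δ = |180° − 56.67°| = 123.33°
123.33° > 2α = 38.58°  →  invalid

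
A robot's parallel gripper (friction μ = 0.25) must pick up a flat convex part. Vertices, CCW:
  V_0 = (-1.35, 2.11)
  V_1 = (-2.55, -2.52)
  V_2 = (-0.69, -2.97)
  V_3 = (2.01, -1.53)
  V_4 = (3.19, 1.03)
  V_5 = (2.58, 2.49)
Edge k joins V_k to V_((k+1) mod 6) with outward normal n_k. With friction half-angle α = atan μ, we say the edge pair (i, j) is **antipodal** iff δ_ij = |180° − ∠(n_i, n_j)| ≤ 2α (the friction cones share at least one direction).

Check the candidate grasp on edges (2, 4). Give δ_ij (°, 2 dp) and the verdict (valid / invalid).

α = atan 0.25 = 14.04°;  2α = 28.07°
edge 2: e_2 = (+2.70, +1.44);  n_2 = (+0.4706, -0.8824)
edge 4: e_4 = (-0.61, +1.46);  n_4 = (+0.9227, +0.3855)
∠(n_2, n_4) = 84.60°
δ = |180° − 84.60°| = 95.40°
95.40° > 2α = 28.07°  →  invalid

δ = 95.40°, invalid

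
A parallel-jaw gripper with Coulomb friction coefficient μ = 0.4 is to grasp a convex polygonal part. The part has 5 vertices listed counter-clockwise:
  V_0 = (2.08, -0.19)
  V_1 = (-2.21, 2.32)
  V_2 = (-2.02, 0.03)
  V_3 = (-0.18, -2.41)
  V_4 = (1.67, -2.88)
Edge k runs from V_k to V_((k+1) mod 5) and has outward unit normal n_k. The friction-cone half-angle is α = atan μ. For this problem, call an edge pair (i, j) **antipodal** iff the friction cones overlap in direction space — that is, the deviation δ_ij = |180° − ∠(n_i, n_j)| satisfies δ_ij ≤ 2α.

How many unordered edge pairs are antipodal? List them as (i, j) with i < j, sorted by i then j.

α = atan 0.4 = 21.80°;  2α = 43.60°
n_0 = (+0.5050, +0.8631)
n_1 = (-0.9966, -0.0827)
n_2 = (-0.7984, -0.6021)
n_3 = (-0.2462, -0.9692)
n_4 = (+0.9886, -0.1507)
  (0,1): δ = 54.93°  ·
  (0,2): δ = 22.65°  ✓
  (0,3): δ = 16.08°  ✓
  (0,4): δ = 111.66°  ·
  (1,2): δ = 147.72°  ·
  (1,3): δ = 109.00°  ·
  (1,4): δ = 13.41°  ✓
  (2,3): δ = 141.27°  ·
  (2,4): δ = 45.69°  ·
  (3,4): δ = 84.41°  ·
antipodal pairs: 3

count = 3; pairs: (0,2), (0,3), (1,4)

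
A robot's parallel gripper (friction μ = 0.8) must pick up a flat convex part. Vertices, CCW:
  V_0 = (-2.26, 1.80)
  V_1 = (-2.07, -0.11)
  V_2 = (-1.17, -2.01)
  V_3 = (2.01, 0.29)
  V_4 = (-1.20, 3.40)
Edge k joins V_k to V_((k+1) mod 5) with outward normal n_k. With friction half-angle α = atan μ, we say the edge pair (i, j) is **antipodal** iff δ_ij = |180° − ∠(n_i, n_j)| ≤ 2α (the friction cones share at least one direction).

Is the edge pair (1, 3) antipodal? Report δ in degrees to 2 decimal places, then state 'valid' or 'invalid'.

δ = 20.56°, valid

α = atan 0.8 = 38.66°;  2α = 77.32°
edge 1: e_1 = (+0.90, -1.90);  n_1 = (-0.9037, -0.4281)
edge 3: e_3 = (-3.21, +3.11);  n_3 = (+0.6958, +0.7182)
∠(n_1, n_3) = 159.44°
δ = |180° − 159.44°| = 20.56°
20.56° ≤ 2α = 77.32°  →  valid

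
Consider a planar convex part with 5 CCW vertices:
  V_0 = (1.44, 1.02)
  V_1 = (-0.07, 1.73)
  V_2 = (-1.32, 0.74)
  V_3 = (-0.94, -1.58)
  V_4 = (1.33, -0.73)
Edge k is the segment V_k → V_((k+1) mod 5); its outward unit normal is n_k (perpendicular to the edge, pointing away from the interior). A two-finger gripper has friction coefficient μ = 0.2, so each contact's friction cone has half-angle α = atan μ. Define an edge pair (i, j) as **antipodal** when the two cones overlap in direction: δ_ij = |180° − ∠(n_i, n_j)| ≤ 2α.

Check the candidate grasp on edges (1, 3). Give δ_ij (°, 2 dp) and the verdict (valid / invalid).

δ = 17.85°, valid

α = atan 0.2 = 11.31°;  2α = 22.62°
edge 1: e_1 = (-1.25, -0.99);  n_1 = (-0.6209, +0.7839)
edge 3: e_3 = (+2.27, +0.85);  n_3 = (+0.3507, -0.9365)
∠(n_1, n_3) = 162.15°
δ = |180° − 162.15°| = 17.85°
17.85° ≤ 2α = 22.62°  →  valid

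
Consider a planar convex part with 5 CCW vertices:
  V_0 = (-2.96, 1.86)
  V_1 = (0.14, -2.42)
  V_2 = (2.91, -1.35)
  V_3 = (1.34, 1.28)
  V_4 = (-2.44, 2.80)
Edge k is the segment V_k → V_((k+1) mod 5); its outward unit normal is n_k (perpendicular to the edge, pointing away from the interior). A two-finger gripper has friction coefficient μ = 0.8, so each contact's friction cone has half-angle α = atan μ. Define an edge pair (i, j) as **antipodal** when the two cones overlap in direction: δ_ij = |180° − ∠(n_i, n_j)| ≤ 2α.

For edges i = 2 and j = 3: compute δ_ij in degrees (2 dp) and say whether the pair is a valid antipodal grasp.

α = atan 0.8 = 38.66°;  2α = 77.32°
edge 2: e_2 = (-1.57, +2.63);  n_2 = (+0.8586, +0.5126)
edge 3: e_3 = (-3.78, +1.52);  n_3 = (+0.3731, +0.9278)
∠(n_2, n_3) = 37.26°
δ = |180° − 37.26°| = 142.74°
142.74° > 2α = 77.32°  →  invalid

δ = 142.74°, invalid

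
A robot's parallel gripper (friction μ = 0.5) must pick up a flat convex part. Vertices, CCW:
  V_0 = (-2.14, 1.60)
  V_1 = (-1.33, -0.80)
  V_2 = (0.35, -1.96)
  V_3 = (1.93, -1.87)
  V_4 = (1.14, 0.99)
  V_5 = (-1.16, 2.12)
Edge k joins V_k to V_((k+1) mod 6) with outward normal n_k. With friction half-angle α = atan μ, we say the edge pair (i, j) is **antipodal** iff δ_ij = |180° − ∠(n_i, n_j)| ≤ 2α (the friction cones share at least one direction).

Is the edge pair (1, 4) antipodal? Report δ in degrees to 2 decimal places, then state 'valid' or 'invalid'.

δ = 8.46°, valid

α = atan 0.5 = 26.57°;  2α = 53.13°
edge 1: e_1 = (+1.68, -1.16);  n_1 = (-0.5682, -0.8229)
edge 4: e_4 = (-2.30, +1.13);  n_4 = (+0.4410, +0.8975)
∠(n_1, n_4) = 171.54°
δ = |180° − 171.54°| = 8.46°
8.46° ≤ 2α = 53.13°  →  valid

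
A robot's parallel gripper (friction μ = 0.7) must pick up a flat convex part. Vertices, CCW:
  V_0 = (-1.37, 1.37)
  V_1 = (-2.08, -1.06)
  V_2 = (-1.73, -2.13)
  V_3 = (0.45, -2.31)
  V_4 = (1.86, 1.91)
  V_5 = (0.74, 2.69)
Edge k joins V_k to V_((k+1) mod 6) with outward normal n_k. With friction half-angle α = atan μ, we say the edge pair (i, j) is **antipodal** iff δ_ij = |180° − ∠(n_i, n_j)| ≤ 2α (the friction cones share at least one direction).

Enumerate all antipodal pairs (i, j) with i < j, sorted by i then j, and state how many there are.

count = 6; pairs: (0,3), (1,3), (1,4), (2,4), (2,5), (3,5)

α = atan 0.7 = 34.99°;  2α = 69.98°
n_0 = (-0.9599, +0.2805)
n_1 = (-0.9504, -0.3109)
n_2 = (-0.0823, -0.9966)
n_3 = (+0.9485, -0.3169)
n_4 = (+0.5715, +0.8206)
n_5 = (-0.5304, +0.8478)
  (0,1): δ = 145.60°  ·
  (0,2): δ = 78.43°  ·
  (0,3): δ = 2.19°  ✓
  (0,4): δ = 71.43°  ·
  (0,5): δ = 138.32°  ·
  (1,2): δ = 112.83°  ·
  (1,3): δ = 36.59°  ✓
  (1,4): δ = 37.03°  ✓
  (1,5): δ = 103.92°  ·
  (2,3): δ = 103.76°  ·
  (2,4): δ = 30.13°  ✓
  (2,5): δ = 36.75°  ✓
  (3,4): δ = 106.38°  ·
  (3,5): δ = 39.49°  ✓
  (4,5): δ = 113.12°  ·
antipodal pairs: 6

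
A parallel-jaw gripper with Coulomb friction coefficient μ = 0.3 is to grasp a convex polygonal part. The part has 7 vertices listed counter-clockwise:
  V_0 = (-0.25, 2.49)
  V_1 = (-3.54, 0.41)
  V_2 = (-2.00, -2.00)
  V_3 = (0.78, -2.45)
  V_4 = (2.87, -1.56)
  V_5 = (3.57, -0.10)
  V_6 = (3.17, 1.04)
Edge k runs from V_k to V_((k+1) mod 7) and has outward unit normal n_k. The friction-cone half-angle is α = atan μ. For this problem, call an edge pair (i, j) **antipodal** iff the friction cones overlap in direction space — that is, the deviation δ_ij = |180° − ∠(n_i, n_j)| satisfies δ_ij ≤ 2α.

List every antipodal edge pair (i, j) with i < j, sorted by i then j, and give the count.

α = atan 0.3 = 16.70°;  2α = 33.40°
n_0 = (-0.5344, +0.8452)
n_1 = (-0.8427, -0.5385)
n_2 = (-0.1598, -0.9872)
n_3 = (+0.3918, -0.9201)
n_4 = (+0.9017, -0.4323)
n_5 = (+0.9436, +0.3311)
n_6 = (+0.3903, +0.9207)
  (0,1): δ = 89.72°  ·
  (0,2): δ = 41.50°  ·
  (0,3): δ = 9.24°  ✓
  (0,4): δ = 32.08°  ✓
  (0,5): δ = 77.03°  ·
  (0,6): δ = 124.72°  ·
  (1,2): δ = 131.77°  ·
  (1,3): δ = 99.51°  ·
  (1,4): δ = 58.19°  ·
  (1,5): δ = 13.24°  ✓
  (1,6): δ = 34.45°  ·
  (2,3): δ = 147.74°  ·
  (2,4): δ = 106.42°  ·
  (2,5): δ = 61.47°  ·
  (2,6): δ = 13.78°  ✓
  (3,4): δ = 138.68°  ·
  (3,5): δ = 93.73°  ·
  (3,6): δ = 46.04°  ·
  (4,5): δ = 135.05°  ·
  (4,6): δ = 87.36°  ·
  (5,6): δ = 132.31°  ·
antipodal pairs: 4

count = 4; pairs: (0,3), (0,4), (1,5), (2,6)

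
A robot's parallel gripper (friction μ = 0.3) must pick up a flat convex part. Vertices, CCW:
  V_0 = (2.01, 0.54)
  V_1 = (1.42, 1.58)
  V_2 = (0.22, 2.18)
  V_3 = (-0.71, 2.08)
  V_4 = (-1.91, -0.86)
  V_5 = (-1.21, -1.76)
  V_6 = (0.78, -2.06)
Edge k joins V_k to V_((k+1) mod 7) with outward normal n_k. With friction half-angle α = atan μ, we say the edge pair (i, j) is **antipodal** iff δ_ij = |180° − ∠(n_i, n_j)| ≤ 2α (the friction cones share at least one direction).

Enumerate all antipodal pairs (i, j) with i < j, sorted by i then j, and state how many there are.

α = atan 0.3 = 16.70°;  2α = 33.40°
n_0 = (+0.8698, +0.4934)
n_1 = (+0.4472, +0.8944)
n_2 = (-0.1069, +0.9943)
n_3 = (-0.9258, +0.3779)
n_4 = (-0.7894, -0.6139)
n_5 = (-0.1491, -0.9888)
n_6 = (+0.9040, -0.4276)
  (0,1): δ = 146.13°  ·
  (0,2): δ = 113.43°  ·
  (0,3): δ = 51.77°  ·
  (0,4): δ = 8.31°  ✓
  (0,5): δ = 51.86°  ·
  (0,6): δ = 125.12°  ·
  (1,2): δ = 147.30°  ·
  (1,3): δ = 85.64°  ·
  (1,4): δ = 25.56°  ✓
  (1,5): δ = 17.99°  ✓
  (1,6): δ = 91.25°  ·
  (2,3): δ = 118.34°  ·
  (2,4): δ = 58.26°  ·
  (2,5): δ = 14.71°  ✓
  (2,6): δ = 58.54°  ·
  (3,4): δ = 119.92°  ·
  (3,5): δ = 76.37°  ·
  (3,6): δ = 3.11°  ✓
  (4,5): δ = 136.45°  ·
  (4,6): δ = 63.19°  ·
  (5,6): δ = 106.74°  ·
antipodal pairs: 5

count = 5; pairs: (0,4), (1,4), (1,5), (2,5), (3,6)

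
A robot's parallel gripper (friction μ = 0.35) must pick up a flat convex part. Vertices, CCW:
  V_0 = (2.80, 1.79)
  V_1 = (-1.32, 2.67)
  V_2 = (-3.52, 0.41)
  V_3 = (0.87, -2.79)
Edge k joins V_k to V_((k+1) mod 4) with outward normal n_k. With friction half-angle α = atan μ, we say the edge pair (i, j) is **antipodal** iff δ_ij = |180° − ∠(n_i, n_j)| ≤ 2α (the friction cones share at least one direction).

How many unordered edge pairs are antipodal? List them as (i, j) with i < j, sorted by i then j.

count = 2; pairs: (0,2), (1,3)

α = atan 0.35 = 19.29°;  2α = 38.58°
n_0 = (+0.2089, +0.9779)
n_1 = (-0.7166, +0.6975)
n_2 = (-0.5890, -0.8081)
n_3 = (+0.9215, -0.3883)
  (0,1): δ = 122.17°  ·
  (0,2): δ = 24.03°  ✓
  (0,3): δ = 79.21°  ·
  (1,2): δ = 81.86°  ·
  (1,3): δ = 21.38°  ✓
  (2,3): δ = 76.76°  ·
antipodal pairs: 2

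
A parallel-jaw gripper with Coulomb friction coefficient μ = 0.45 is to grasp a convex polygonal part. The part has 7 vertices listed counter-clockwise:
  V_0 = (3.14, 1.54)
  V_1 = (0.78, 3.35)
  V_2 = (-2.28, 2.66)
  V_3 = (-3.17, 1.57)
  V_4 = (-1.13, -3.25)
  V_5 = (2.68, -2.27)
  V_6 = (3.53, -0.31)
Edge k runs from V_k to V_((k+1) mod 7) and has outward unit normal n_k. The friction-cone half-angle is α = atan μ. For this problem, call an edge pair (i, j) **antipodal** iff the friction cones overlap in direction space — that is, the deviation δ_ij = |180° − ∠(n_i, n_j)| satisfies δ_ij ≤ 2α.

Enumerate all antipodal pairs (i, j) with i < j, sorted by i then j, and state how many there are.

α = atan 0.45 = 24.23°;  2α = 48.46°
n_0 = (+0.6086, +0.7935)
n_1 = (-0.2200, +0.9755)
n_2 = (-0.7746, +0.6325)
n_3 = (-0.9209, -0.3898)
n_4 = (+0.2491, -0.9685)
n_5 = (+0.9174, -0.3979)
n_6 = (+0.9785, +0.2063)
  (0,1): δ = 129.81°  ·
  (0,2): δ = 91.75°  ·
  (0,3): δ = 29.57°  ✓
  (0,4): δ = 51.91°  ·
  (0,5): δ = 104.04°  ·
  (0,6): δ = 139.39°  ·
  (1,2): δ = 141.94°  ·
  (1,3): δ = 79.77°  ·
  (1,4): δ = 1.72°  ✓
  (1,5): δ = 53.85°  ·
  (1,6): δ = 89.20°  ·
  (2,3): δ = 117.83°  ·
  (2,4): δ = 36.34°  ✓
  (2,5): δ = 15.79°  ✓
  (2,6): δ = 51.14°  ·
  (3,4): δ = 98.52°  ·
  (3,5): δ = 46.38°  ✓
  (3,6): δ = 11.04°  ✓
  (4,5): δ = 127.87°  ·
  (4,6): δ = 92.52°  ·
  (5,6): δ = 144.65°  ·
antipodal pairs: 6

count = 6; pairs: (0,3), (1,4), (2,4), (2,5), (3,5), (3,6)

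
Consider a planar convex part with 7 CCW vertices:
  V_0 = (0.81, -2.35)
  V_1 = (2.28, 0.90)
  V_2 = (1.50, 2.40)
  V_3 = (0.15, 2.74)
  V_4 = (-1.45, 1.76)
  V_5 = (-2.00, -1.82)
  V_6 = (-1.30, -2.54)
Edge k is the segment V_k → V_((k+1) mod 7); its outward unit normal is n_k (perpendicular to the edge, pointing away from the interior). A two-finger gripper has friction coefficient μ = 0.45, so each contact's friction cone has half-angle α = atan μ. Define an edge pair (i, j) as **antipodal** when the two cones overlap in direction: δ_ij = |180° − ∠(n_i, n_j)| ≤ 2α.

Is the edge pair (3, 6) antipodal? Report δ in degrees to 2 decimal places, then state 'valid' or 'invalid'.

δ = 26.34°, valid

α = atan 0.45 = 24.23°;  2α = 48.46°
edge 3: e_3 = (-1.60, -0.98);  n_3 = (-0.5223, +0.8528)
edge 6: e_6 = (+2.11, +0.19);  n_6 = (+0.0897, -0.9960)
∠(n_3, n_6) = 153.66°
δ = |180° − 153.66°| = 26.34°
26.34° ≤ 2α = 48.46°  →  valid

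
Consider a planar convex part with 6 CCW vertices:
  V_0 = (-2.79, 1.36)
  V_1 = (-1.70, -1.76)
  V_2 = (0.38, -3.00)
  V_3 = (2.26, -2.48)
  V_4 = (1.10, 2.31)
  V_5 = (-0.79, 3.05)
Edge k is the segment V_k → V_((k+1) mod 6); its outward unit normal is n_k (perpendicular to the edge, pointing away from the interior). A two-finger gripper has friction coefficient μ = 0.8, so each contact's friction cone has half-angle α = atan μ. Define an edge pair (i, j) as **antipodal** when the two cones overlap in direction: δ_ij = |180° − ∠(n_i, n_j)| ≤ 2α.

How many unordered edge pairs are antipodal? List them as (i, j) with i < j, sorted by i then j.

α = atan 0.8 = 38.66°;  2α = 77.32°
n_0 = (-0.9440, -0.3298)
n_1 = (-0.5121, -0.8589)
n_2 = (+0.2666, -0.9638)
n_3 = (+0.9719, +0.2354)
n_4 = (+0.3646, +0.9312)
n_5 = (-0.6454, +0.7638)
  (0,1): δ = 140.06°  ·
  (0,2): δ = 93.80°  ·
  (0,3): δ = 5.64°  ✓
  (0,4): δ = 49.36°  ✓
  (0,5): δ = 110.94°  ·
  (1,2): δ = 133.74°  ·
  (1,3): δ = 45.59°  ✓
  (1,4): δ = 9.42°  ✓
  (1,5): δ = 71.00°  ✓
  (2,3): δ = 91.85°  ·
  (2,4): δ = 36.84°  ✓
  (2,5): δ = 24.74°  ✓
  (3,4): δ = 125.00°  ·
  (3,5): δ = 63.42°  ✓
  (4,5): δ = 118.42°  ·
antipodal pairs: 8

count = 8; pairs: (0,3), (0,4), (1,3), (1,4), (1,5), (2,4), (2,5), (3,5)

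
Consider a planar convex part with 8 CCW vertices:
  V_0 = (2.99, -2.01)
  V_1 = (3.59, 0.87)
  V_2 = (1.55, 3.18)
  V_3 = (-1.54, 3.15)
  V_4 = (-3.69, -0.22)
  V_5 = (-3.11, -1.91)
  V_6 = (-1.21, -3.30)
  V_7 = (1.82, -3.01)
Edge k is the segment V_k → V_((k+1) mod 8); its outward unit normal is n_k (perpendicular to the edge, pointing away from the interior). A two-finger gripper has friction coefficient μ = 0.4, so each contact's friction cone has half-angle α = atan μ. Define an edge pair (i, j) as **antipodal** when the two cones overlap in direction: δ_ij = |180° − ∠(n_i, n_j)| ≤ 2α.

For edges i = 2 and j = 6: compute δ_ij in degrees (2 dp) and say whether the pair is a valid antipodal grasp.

δ = 4.91°, valid

α = atan 0.4 = 21.80°;  2α = 43.60°
edge 2: e_2 = (-3.09, -0.03);  n_2 = (-0.0097, +1.0000)
edge 6: e_6 = (+3.03, +0.29);  n_6 = (+0.0953, -0.9955)
∠(n_2, n_6) = 175.09°
δ = |180° − 175.09°| = 4.91°
4.91° ≤ 2α = 43.60°  →  valid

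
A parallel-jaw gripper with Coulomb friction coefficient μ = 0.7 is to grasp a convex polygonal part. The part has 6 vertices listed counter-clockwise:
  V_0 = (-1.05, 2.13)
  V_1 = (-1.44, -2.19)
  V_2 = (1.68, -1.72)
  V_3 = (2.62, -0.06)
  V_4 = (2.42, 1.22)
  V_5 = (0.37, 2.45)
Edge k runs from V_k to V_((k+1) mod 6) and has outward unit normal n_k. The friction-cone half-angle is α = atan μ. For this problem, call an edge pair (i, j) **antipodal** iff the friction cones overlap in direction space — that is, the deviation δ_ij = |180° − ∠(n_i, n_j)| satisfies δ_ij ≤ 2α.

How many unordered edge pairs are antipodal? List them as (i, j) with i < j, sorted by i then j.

count = 6; pairs: (0,2), (0,3), (0,4), (1,4), (1,5), (2,5)

α = atan 0.7 = 34.99°;  2α = 69.98°
n_0 = (-0.9959, +0.0899)
n_1 = (+0.1490, -0.9888)
n_2 = (+0.8702, -0.4927)
n_3 = (+0.9880, +0.1544)
n_4 = (+0.5145, +0.8575)
n_5 = (-0.2198, +0.9755)
  (0,1): δ = 76.27°  ·
  (0,2): δ = 24.36°  ✓
  (0,3): δ = 14.04°  ✓
  (0,4): δ = 64.19°  ✓
  (0,5): δ = 107.86°  ·
  (1,2): δ = 128.09°  ·
  (1,3): δ = 89.69°  ·
  (1,4): δ = 39.53°  ✓
  (1,5): δ = 4.13°  ✓
  (2,3): δ = 141.60°  ·
  (2,4): δ = 91.44°  ·
  (2,5): δ = 47.78°  ✓
  (3,4): δ = 129.84°  ·
  (3,5): δ = 86.18°  ·
  (4,5): δ = 136.34°  ·
antipodal pairs: 6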